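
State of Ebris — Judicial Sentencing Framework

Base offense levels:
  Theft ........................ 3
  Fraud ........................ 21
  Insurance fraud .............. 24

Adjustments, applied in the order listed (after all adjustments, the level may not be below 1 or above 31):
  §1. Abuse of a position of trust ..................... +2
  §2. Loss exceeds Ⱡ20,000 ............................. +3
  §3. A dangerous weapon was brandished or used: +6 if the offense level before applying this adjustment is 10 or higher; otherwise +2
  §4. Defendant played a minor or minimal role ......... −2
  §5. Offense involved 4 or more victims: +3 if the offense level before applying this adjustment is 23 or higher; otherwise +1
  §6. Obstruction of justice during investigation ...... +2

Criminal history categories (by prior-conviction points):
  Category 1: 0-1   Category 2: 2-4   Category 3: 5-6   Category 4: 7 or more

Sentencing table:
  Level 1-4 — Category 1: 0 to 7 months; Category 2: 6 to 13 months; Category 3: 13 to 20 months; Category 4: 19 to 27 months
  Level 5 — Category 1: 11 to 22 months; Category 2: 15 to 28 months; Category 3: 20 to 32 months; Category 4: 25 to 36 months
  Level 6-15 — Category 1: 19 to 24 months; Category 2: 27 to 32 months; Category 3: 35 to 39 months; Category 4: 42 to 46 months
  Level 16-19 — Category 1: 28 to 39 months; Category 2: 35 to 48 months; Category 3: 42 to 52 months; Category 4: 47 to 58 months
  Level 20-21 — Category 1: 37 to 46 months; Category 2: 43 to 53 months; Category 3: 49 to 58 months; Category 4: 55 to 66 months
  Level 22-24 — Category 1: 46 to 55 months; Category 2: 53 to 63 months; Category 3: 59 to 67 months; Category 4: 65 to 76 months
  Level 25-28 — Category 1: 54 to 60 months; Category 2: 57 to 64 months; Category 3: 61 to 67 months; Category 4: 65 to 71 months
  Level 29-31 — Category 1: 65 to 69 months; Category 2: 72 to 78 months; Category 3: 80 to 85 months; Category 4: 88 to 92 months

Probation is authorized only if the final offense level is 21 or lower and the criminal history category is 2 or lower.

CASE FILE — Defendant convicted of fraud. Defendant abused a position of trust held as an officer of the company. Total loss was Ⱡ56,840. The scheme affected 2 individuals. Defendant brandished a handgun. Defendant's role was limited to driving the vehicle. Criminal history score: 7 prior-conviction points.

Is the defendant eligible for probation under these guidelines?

No

Base offense level for fraud: 21.
§1 applies: 21 + 2 = 23.
§2 applies: 23 + 3 = 26.
§3 applies (level before this adjustment is 26 ≥ 10, so +6): 26 + 6 = 32.
§4 applies: 32 − 2 = 30.
§6 does not apply.
Final offense level: 30.
Criminal history: 7 prior points → Category 4 (7+).
Level 30 falls in the 29-31 band.
Grid: Level 29-31 × Category 4 = 88-92 months.
Probation check: level 30 > 21 and category 4 > 2 → not eligible.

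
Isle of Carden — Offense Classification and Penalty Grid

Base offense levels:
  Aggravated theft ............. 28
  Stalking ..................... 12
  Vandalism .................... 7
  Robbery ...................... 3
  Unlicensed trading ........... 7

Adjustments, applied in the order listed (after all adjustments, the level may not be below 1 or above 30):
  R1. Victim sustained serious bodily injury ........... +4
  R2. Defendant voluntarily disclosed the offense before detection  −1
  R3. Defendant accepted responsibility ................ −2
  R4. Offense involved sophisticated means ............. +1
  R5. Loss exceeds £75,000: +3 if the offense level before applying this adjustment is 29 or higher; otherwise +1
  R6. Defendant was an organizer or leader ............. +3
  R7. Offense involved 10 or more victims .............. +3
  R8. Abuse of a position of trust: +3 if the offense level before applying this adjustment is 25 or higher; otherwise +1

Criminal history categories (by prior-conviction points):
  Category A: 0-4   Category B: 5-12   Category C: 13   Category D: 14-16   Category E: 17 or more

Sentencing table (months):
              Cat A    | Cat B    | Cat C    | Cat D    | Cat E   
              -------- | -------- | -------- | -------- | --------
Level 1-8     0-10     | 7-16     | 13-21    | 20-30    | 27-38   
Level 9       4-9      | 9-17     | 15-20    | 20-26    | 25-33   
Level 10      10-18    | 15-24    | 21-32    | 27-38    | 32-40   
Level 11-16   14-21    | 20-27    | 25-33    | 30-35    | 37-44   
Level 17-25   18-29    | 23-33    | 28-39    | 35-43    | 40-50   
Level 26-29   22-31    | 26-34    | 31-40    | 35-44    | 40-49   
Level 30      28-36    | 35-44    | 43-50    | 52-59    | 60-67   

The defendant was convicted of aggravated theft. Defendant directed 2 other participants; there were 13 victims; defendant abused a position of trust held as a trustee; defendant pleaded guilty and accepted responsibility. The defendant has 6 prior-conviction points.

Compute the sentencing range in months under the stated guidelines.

35-44 months

Base offense level for aggravated theft: 28.
R1 does not apply.
R2 does not apply.
R3 applies: 28 − 2 = 26.
R6 applies: 26 + 3 = 29.
R7 applies: 29 + 3 = 32.
R8 applies (level before this adjustment is 32 ≥ 25, so +3): 32 + 3 = 35.
Level 35 exceeds the maximum of 30; capped at 30.
Final offense level: 30.
Criminal history: 6 prior points → Category B (5-12).
Level 30 falls in the 30 band.
Grid: Level 30 × Category B = 35-44 months.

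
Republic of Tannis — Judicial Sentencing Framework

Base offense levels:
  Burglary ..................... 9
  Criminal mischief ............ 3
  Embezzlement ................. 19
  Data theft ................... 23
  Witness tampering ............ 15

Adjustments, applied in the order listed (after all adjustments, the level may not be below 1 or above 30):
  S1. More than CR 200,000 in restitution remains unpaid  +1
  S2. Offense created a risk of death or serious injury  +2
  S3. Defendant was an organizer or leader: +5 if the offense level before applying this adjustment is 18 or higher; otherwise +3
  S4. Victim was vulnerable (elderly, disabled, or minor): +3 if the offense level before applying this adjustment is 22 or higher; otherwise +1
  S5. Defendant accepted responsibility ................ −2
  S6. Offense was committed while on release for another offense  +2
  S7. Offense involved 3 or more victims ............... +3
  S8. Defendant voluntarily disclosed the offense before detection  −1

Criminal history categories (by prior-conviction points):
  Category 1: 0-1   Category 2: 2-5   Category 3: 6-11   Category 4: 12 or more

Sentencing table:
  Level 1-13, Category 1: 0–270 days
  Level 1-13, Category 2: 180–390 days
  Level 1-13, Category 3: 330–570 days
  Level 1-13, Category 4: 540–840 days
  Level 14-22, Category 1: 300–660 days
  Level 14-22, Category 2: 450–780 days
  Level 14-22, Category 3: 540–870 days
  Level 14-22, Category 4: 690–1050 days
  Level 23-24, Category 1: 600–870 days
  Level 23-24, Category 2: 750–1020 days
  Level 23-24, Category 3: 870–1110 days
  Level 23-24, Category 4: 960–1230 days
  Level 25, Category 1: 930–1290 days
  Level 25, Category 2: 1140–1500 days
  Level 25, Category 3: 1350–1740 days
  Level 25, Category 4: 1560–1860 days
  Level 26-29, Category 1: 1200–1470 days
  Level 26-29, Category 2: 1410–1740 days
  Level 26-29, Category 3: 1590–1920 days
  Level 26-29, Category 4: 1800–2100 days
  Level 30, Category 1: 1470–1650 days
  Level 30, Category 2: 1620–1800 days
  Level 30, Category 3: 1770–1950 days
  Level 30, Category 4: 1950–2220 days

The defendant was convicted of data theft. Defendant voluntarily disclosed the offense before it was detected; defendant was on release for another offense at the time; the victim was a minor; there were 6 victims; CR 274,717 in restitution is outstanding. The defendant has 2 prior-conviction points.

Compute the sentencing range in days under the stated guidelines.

1620-1800 days

Base offense level for data theft: 23.
S1 applies: 23 + 1 = 24.
S3 does not apply.
S4 applies (level before this adjustment is 24 ≥ 22, so +3): 24 + 3 = 27.
S5 does not apply.
S6 applies: 27 + 2 = 29.
S7 applies: 29 + 3 = 32.
S8 applies: 32 − 1 = 31.
Level 31 exceeds the maximum of 30; capped at 30.
Final offense level: 30.
Criminal history: 2 prior points → Category 2 (2-5).
Level 30 falls in the 30 band.
Grid: Level 30 × Category 2 = 1620-1800 days.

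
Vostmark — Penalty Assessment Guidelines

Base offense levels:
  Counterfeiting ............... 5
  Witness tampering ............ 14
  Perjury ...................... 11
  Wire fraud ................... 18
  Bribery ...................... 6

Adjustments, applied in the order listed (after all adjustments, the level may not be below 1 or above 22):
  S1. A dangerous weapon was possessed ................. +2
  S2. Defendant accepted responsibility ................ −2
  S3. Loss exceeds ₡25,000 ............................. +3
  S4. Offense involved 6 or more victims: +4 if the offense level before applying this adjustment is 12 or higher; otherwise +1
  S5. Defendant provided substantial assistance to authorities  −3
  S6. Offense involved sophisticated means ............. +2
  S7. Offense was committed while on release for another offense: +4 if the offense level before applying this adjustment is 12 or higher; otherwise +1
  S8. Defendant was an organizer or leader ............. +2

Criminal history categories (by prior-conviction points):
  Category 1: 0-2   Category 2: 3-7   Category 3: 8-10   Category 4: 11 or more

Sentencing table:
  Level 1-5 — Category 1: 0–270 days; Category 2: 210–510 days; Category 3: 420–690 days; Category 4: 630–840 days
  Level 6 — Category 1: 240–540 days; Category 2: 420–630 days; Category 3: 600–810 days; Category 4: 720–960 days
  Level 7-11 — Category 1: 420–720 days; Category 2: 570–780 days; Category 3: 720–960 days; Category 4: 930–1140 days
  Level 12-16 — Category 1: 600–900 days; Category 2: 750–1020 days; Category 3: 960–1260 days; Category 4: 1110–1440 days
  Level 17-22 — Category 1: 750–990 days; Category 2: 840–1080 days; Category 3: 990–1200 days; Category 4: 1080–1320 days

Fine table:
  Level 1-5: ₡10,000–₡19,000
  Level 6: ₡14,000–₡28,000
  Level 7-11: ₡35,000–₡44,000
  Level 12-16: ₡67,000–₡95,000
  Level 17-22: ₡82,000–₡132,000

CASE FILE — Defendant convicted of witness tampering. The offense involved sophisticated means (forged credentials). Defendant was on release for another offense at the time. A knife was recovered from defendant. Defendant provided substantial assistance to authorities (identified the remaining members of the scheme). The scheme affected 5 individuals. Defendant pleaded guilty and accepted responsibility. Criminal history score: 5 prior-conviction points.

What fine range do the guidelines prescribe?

₡82,000–₡132,000

Base offense level for witness tampering: 14.
S1 applies: 14 + 2 = 16.
S2 applies: 16 − 2 = 14.
S3 does not apply.
S5 applies: 14 − 3 = 11.
S6 applies: 11 + 2 = 13.
S7 applies (level before this adjustment is 13 ≥ 12, so +4): 13 + 4 = 17.
Final offense level: 17.
Level 17 falls in the 17-22 band.
Fine table: Level 17-22 → ₡82,000–₡132,000.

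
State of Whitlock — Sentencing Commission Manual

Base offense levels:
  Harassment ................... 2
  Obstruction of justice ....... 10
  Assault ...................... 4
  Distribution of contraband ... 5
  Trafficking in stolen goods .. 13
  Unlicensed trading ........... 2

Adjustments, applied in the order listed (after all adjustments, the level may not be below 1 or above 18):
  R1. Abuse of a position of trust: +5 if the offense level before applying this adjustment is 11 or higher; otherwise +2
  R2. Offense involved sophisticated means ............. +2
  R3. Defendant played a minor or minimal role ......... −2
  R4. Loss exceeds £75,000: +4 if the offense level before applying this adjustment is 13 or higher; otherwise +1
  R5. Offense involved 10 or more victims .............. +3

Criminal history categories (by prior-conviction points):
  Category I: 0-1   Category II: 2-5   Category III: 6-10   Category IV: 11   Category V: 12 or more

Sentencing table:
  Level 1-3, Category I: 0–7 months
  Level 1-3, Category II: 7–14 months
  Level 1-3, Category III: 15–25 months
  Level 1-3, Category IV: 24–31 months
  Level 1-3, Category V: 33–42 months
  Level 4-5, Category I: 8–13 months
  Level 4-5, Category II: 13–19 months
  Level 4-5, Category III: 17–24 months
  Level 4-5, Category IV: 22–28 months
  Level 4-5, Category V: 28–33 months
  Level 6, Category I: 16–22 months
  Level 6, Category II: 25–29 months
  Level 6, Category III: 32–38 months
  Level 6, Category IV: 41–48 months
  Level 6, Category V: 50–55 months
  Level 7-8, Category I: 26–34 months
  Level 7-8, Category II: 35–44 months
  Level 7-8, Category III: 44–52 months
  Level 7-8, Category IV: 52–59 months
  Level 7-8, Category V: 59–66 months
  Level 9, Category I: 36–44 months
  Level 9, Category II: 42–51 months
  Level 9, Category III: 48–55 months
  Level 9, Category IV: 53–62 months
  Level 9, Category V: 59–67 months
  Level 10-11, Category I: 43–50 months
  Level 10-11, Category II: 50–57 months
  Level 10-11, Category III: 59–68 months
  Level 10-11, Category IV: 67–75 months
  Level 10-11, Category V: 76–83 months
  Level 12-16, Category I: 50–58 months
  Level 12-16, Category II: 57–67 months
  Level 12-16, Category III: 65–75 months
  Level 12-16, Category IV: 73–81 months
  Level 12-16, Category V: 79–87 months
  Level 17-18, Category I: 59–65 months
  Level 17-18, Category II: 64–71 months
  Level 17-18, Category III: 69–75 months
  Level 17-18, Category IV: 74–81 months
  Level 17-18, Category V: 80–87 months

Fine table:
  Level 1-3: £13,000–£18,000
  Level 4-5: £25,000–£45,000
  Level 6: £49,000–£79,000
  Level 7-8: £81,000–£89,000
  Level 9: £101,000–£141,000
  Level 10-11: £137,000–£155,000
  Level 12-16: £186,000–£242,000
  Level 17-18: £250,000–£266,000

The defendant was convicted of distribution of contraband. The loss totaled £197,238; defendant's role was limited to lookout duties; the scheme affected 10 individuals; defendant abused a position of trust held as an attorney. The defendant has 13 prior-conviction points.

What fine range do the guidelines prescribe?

£101,000–£141,000

Base offense level for distribution of contraband: 5.
R1 applies (level before this adjustment is 5 < 11, so +2): 5 + 2 = 7.
R3 applies: 7 − 2 = 5.
R4 applies (level before this adjustment is 5 < 13, so +1): 5 + 1 = 6.
R5 applies: 6 + 3 = 9.
Final offense level: 9.
Level 9 falls in the 9 band.
Fine table: Level 9 → £101,000–£141,000.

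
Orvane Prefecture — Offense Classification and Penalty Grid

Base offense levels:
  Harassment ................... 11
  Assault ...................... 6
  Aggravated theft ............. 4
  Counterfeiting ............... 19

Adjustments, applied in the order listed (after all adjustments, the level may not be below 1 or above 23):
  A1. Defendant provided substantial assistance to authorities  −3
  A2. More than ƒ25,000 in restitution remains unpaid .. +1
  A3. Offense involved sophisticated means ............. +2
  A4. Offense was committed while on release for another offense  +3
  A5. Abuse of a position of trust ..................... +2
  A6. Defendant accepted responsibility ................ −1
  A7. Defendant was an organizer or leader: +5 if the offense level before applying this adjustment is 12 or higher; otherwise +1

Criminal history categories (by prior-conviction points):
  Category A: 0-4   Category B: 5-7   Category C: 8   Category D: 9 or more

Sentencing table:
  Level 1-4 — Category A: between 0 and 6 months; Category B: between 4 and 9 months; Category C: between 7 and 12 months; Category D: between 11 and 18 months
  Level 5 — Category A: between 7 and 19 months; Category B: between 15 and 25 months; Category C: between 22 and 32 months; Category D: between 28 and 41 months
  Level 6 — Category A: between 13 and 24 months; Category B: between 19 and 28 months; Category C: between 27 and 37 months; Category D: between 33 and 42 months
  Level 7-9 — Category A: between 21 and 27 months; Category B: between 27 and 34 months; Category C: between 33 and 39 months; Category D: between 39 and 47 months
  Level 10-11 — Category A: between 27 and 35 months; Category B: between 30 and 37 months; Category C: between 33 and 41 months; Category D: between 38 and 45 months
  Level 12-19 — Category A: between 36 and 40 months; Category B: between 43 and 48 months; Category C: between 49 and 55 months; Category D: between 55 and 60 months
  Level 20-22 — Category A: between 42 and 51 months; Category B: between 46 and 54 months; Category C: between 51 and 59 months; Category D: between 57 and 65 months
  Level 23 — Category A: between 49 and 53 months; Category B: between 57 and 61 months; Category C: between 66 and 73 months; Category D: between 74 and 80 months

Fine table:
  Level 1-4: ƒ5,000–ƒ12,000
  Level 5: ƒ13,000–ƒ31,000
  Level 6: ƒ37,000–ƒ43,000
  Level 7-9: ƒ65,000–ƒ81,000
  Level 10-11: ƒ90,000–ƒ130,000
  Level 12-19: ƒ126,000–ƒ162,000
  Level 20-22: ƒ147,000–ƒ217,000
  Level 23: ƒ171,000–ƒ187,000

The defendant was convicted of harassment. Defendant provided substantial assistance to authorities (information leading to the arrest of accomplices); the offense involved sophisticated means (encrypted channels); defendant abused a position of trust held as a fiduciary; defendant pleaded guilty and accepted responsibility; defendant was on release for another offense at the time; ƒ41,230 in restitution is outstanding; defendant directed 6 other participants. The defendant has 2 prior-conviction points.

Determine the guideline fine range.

ƒ147,000–ƒ217,000

Base offense level for harassment: 11.
A1 applies: 11 − 3 = 8.
A2 applies: 8 + 1 = 9.
A3 applies: 9 + 2 = 11.
A4 applies: 11 + 3 = 14.
A5 applies: 14 + 2 = 16.
A6 applies: 16 − 1 = 15.
A7 applies (level before this adjustment is 15 ≥ 12, so +5): 15 + 5 = 20.
Final offense level: 20.
Level 20 falls in the 20-22 band.
Fine table: Level 20-22 → ƒ147,000–ƒ217,000.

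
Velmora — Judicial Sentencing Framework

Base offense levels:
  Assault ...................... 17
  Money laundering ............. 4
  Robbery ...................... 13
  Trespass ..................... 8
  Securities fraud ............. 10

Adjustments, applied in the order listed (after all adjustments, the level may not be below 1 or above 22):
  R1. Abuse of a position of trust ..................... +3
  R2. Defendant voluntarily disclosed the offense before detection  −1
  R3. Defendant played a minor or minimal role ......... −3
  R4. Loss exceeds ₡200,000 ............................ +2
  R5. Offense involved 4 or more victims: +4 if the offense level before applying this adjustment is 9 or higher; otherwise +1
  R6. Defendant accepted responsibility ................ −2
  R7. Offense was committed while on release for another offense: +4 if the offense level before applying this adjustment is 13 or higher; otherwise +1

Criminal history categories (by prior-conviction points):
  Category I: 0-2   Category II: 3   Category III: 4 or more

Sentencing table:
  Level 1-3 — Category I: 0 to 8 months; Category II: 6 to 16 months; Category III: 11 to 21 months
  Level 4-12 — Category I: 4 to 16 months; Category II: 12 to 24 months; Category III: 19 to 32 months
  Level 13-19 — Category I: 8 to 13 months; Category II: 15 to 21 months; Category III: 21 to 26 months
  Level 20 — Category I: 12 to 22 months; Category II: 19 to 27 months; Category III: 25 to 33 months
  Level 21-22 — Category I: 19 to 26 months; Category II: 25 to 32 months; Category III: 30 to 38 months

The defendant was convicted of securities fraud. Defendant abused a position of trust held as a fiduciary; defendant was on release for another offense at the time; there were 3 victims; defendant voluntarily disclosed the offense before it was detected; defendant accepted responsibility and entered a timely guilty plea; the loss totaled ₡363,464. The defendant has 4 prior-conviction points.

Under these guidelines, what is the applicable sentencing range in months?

Base offense level for securities fraud: 10.
R1 applies: 10 + 3 = 13.
R2 applies: 13 − 1 = 12.
R4 applies: 12 + 2 = 14.
R6 applies: 14 − 2 = 12.
R7 applies (level before this adjustment is 12 < 13, so +1): 12 + 1 = 13.
Final offense level: 13.
Criminal history: 4 prior points → Category III (4+).
Level 13 falls in the 13-19 band.
Grid: Level 13-19 × Category III = 21-26 months.

21-26 months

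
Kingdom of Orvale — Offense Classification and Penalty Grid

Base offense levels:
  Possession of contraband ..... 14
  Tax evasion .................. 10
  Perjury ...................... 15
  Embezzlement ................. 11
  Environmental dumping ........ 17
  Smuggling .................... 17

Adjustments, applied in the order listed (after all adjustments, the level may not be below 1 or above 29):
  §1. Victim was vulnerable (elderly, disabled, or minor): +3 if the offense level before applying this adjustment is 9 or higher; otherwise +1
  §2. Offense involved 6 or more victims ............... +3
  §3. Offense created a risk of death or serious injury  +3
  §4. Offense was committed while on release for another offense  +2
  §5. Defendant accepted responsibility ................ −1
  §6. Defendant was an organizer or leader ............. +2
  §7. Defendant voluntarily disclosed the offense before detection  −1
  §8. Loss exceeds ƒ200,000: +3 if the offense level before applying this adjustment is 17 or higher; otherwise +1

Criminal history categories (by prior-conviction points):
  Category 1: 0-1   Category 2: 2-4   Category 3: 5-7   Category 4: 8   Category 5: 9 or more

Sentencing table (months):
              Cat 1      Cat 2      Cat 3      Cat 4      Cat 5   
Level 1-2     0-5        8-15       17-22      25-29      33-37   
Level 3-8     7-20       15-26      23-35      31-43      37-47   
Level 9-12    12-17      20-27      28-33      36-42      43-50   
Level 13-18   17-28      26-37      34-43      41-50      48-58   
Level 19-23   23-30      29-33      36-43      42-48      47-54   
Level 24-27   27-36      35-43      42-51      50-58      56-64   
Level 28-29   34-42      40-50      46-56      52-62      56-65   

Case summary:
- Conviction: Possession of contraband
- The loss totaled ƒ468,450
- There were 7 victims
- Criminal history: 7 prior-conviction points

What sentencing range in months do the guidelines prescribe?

Base offense level for possession of contraband: 14.
§1 does not apply.
§2 applies: 14 + 3 = 17.
§3 does not apply.
§6 does not apply.
§8 applies (level before this adjustment is 17 ≥ 17, so +3): 17 + 3 = 20.
Final offense level: 20.
Criminal history: 7 prior points → Category 3 (5-7).
Level 20 falls in the 19-23 band.
Grid: Level 19-23 × Category 3 = 36-43 months.

36-43 months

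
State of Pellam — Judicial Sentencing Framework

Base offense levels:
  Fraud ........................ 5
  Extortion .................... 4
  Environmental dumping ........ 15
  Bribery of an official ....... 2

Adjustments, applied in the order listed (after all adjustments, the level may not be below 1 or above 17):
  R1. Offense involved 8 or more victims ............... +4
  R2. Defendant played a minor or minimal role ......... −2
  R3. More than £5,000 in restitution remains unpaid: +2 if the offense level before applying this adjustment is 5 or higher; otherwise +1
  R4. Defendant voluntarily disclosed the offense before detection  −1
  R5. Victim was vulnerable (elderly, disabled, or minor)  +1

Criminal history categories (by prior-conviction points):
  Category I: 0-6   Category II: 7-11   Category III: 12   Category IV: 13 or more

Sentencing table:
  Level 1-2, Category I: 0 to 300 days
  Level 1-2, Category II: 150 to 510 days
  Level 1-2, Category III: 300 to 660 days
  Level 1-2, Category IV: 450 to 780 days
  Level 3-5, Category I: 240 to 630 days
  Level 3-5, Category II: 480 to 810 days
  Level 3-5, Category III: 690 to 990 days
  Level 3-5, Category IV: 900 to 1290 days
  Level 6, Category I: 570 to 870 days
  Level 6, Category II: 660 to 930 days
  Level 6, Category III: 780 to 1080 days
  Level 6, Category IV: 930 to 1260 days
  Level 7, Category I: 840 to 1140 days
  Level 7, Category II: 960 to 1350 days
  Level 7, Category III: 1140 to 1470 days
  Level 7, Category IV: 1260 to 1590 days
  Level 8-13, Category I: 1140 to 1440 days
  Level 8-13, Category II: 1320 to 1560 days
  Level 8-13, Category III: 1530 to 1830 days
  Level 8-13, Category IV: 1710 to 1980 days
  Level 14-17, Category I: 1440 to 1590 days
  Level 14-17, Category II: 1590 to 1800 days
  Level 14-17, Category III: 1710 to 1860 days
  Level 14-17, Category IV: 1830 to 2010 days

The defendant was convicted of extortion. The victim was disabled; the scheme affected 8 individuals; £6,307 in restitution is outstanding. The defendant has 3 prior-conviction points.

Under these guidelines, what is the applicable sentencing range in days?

Base offense level for extortion: 4.
R1 applies: 4 + 4 = 8.
R2 does not apply.
R3 applies (level before this adjustment is 8 ≥ 5, so +2): 8 + 2 = 10.
R4 does not apply.
R5 applies: 10 + 1 = 11.
Final offense level: 11.
Criminal history: 3 prior points → Category I (0-6).
Level 11 falls in the 8-13 band.
Grid: Level 8-13 × Category I = 1140-1440 days.

1140-1440 days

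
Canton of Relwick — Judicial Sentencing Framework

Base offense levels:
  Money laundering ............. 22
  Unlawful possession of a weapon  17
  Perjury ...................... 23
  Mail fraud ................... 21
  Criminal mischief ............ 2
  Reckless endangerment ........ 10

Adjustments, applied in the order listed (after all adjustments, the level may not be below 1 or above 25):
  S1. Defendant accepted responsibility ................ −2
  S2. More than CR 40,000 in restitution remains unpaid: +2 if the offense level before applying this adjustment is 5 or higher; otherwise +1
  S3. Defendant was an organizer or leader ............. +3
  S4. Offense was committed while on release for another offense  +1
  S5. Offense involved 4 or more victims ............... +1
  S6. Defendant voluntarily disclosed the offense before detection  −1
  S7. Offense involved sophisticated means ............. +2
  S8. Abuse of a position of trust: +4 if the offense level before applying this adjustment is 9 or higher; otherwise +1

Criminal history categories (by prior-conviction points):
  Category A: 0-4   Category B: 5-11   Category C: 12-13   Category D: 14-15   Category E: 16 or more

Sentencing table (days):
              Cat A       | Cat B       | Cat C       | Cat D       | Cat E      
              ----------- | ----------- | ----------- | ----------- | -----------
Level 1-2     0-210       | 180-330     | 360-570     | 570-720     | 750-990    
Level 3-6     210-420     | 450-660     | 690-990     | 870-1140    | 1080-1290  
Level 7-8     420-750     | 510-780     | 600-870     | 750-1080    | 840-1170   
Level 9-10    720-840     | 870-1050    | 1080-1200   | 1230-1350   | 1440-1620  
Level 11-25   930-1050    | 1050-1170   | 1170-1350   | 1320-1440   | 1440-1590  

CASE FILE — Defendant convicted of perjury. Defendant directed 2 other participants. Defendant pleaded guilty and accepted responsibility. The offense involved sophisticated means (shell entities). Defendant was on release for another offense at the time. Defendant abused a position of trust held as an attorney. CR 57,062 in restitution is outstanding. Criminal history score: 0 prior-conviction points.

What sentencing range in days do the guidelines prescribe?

930-1050 days

Base offense level for perjury: 23.
S1 applies: 23 − 2 = 21.
S2 applies (level before this adjustment is 21 ≥ 5, so +2): 21 + 2 = 23.
S3 applies: 23 + 3 = 26.
S4 applies: 26 + 1 = 27.
S7 applies: 27 + 2 = 29.
S8 applies (level before this adjustment is 29 ≥ 9, so +4): 29 + 4 = 33.
Level 33 exceeds the maximum of 25; capped at 25.
Final offense level: 25.
Criminal history: 0 prior points → Category A (0-4).
Level 25 falls in the 11-25 band.
Grid: Level 11-25 × Category A = 930-1050 days.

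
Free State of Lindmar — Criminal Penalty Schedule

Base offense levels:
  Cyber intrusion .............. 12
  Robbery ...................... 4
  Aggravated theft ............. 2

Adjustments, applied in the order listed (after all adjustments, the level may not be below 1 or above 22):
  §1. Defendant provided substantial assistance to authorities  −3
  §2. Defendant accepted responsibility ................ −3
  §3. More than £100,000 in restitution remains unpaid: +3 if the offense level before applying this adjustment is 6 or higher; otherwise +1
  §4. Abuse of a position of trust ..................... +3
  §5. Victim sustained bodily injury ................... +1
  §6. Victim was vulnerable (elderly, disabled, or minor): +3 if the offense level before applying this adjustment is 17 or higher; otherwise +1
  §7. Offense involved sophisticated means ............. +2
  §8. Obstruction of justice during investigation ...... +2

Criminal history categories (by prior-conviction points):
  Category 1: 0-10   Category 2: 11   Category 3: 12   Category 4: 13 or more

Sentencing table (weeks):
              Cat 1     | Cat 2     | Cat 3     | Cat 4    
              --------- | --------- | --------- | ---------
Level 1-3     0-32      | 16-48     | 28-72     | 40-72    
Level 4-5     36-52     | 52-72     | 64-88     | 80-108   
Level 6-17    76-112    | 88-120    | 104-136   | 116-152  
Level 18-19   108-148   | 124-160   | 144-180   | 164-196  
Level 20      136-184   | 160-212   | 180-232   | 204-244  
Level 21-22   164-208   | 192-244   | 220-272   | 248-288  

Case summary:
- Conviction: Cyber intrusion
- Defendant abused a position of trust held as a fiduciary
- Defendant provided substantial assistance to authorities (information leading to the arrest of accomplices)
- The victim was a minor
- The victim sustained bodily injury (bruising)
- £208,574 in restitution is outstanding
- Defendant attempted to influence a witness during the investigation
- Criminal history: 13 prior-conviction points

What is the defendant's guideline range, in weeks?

Base offense level for cyber intrusion: 12.
§1 applies: 12 − 3 = 9.
§2 does not apply.
§3 applies (level before this adjustment is 9 ≥ 6, so +3): 9 + 3 = 12.
§4 applies: 12 + 3 = 15.
§5 applies: 15 + 1 = 16.
§6 applies (level before this adjustment is 16 < 17, so +1): 16 + 1 = 17.
§7 does not apply.
§8 applies: 17 + 2 = 19.
Final offense level: 19.
Criminal history: 13 prior points → Category 4 (13+).
Level 19 falls in the 18-19 band.
Grid: Level 18-19 × Category 4 = 164-196 weeks.

164-196 weeks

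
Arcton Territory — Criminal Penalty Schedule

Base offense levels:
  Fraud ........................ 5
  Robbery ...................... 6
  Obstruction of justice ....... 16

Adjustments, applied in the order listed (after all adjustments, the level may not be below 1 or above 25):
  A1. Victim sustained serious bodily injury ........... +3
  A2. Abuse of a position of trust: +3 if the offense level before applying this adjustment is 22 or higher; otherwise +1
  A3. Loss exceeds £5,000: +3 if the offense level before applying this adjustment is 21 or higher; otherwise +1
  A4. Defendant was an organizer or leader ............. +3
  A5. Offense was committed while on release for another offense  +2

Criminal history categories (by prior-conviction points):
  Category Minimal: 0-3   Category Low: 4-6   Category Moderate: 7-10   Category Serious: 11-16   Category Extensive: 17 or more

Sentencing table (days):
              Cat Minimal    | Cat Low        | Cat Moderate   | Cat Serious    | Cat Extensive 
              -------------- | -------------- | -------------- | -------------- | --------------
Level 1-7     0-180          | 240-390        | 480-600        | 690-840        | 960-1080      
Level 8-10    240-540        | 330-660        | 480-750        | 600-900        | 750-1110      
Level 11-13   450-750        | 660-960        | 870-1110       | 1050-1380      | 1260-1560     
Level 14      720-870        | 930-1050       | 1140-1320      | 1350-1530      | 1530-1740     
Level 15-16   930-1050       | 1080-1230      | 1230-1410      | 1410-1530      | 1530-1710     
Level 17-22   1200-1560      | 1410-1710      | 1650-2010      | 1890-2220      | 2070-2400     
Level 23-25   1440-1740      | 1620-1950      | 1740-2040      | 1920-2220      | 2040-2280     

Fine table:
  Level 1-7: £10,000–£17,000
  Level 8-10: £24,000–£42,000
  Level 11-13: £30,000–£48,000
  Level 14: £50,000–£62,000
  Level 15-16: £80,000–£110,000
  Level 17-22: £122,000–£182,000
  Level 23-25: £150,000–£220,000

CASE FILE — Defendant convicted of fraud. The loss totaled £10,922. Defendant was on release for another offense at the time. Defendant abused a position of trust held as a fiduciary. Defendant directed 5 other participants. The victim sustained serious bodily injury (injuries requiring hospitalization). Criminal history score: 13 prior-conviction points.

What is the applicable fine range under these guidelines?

£80,000–£110,000

Base offense level for fraud: 5.
A1 applies: 5 + 3 = 8.
A2 applies (level before this adjustment is 8 < 22, so +1): 8 + 1 = 9.
A3 applies (level before this adjustment is 9 < 21, so +1): 9 + 1 = 10.
A4 applies: 10 + 3 = 13.
A5 applies: 13 + 2 = 15.
Final offense level: 15.
Level 15 falls in the 15-16 band.
Fine table: Level 15-16 → £80,000–£110,000.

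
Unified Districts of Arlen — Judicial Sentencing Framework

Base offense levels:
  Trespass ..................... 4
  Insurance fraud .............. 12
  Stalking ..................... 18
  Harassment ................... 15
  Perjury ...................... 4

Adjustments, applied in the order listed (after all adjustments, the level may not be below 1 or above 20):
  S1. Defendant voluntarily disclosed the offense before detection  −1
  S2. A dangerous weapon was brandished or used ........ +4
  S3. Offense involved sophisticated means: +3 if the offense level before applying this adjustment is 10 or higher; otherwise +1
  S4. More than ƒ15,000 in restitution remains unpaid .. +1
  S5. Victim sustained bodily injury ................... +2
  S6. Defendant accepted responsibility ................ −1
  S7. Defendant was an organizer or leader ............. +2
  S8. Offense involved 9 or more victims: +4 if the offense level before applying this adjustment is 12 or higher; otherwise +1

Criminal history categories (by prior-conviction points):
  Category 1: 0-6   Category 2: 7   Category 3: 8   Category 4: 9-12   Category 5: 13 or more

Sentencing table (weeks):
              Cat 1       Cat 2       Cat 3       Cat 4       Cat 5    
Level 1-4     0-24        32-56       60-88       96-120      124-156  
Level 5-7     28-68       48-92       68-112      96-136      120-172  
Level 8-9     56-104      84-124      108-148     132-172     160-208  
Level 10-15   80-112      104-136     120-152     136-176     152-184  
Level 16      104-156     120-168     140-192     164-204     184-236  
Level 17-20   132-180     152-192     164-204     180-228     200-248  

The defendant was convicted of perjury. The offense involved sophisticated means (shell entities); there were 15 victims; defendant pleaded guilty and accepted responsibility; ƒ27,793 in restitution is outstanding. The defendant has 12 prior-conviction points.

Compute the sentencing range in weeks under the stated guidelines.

96-136 weeks

Base offense level for perjury: 4.
S3 applies (level before this adjustment is 4 < 10, so +1): 4 + 1 = 5.
S4 applies: 5 + 1 = 6.
S6 applies: 6 − 1 = 5.
S8 applies (level before this adjustment is 5 < 12, so +1): 5 + 1 = 6.
Final offense level: 6.
Criminal history: 12 prior points → Category 4 (9-12).
Level 6 falls in the 5-7 band.
Grid: Level 5-7 × Category 4 = 96-136 weeks.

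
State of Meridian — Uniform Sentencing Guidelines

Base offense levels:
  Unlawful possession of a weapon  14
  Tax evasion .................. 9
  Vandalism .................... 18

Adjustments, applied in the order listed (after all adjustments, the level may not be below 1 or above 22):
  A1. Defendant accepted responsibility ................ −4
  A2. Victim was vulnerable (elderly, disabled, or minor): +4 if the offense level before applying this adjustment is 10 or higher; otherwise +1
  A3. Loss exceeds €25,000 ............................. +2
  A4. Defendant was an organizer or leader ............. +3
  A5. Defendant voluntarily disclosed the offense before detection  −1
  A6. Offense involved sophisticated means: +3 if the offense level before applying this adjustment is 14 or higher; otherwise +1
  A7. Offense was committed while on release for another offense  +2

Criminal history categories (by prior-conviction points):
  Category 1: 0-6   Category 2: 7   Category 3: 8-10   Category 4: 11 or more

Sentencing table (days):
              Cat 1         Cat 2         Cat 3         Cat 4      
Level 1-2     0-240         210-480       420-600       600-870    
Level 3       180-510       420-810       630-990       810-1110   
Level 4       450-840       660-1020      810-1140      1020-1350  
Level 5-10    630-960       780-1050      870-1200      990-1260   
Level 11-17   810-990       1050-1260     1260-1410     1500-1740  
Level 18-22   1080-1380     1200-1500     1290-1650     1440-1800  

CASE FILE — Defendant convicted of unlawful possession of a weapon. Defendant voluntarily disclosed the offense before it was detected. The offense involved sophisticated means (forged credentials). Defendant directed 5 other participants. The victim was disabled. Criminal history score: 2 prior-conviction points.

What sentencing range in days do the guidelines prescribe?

Base offense level for unlawful possession of a weapon: 14.
A1 does not apply.
A2 applies (level before this adjustment is 14 ≥ 10, so +4): 14 + 4 = 18.
A3 does not apply.
A4 applies: 18 + 3 = 21.
A5 applies: 21 − 1 = 20.
A6 applies (level before this adjustment is 20 ≥ 14, so +3): 20 + 3 = 23.
Level 23 exceeds the maximum of 22; capped at 22.
Final offense level: 22.
Criminal history: 2 prior points → Category 1 (0-6).
Level 22 falls in the 18-22 band.
Grid: Level 18-22 × Category 1 = 1080-1380 days.

1080-1380 days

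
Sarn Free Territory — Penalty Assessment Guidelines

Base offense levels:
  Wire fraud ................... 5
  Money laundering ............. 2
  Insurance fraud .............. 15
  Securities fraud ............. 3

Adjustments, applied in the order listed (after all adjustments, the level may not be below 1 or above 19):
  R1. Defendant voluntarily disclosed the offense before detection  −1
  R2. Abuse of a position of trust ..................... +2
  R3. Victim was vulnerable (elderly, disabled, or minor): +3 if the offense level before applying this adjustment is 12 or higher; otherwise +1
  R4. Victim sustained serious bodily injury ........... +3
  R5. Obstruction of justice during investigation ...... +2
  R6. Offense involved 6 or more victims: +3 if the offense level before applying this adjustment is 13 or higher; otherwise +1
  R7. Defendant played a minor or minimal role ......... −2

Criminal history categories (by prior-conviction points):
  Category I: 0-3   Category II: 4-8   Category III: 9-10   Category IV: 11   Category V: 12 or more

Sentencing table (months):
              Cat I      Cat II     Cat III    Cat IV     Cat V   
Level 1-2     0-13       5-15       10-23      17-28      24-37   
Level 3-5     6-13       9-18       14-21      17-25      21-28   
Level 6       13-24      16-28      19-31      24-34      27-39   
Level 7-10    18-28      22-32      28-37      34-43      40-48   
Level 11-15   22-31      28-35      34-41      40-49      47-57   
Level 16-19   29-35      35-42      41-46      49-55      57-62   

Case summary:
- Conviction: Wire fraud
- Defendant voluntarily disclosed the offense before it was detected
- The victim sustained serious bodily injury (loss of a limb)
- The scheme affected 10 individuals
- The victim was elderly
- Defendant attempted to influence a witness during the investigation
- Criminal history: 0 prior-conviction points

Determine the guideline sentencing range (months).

Base offense level for wire fraud: 5.
R1 applies: 5 − 1 = 4.
R2 does not apply.
R3 applies (level before this adjustment is 4 < 12, so +1): 4 + 1 = 5.
R4 applies: 5 + 3 = 8.
R5 applies: 8 + 2 = 10.
R6 applies (level before this adjustment is 10 < 13, so +1): 10 + 1 = 11.
Final offense level: 11.
Criminal history: 0 prior points → Category I (0-3).
Level 11 falls in the 11-15 band.
Grid: Level 11-15 × Category I = 22-31 months.

22-31 months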